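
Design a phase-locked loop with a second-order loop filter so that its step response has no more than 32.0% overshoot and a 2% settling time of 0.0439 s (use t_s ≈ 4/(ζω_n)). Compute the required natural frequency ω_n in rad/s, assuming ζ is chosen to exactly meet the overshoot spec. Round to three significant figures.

ω_n ≈ 267 rad/s

ζ = −ln(OS)/√(π² + (ln OS)²). With OS = 0.320, ln OS = −1.139 and ζ = 1.139/3.342 = 0.341.
From t_s ≈ 4/(ζω_n): ω_n = 4/(ζ·t_s) = 4/(0.341·0.0439) = 267 rad/s.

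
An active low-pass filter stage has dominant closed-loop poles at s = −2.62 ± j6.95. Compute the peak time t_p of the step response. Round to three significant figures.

t_p = π/ω_d with ω_d = 6.95 (the imaginary part), so t_p = 0.452 s.

t_p ≈ 0.452 s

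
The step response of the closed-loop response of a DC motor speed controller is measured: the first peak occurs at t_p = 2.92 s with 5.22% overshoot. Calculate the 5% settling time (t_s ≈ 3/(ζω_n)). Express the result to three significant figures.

t_s ≈ 2.97 s

ζ from %OS: ζ = |ln 0.0522|/√(π²+ln²0.0522) = 0.685.
t_p = π/ω_d ⇒ ω_d = 1.08 rad/s; then ω_n = ω_d/√(1−ζ²) = 1.48 rad/s.
t_s ≈ 3/(ζω_n) = 3/(0.685·1.48) = 2.97 s.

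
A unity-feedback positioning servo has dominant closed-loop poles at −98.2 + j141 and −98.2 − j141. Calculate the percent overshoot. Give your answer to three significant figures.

With σ = 98.2, ω_d = 141: ω_n = √(σ²+ω_d²) = 172 rad/s, ζ = σ/ω_n = 0.572.
%OS = 100·exp(−πζ/√(1−ζ²)) = 11.2%.

%OS ≈ 11.2%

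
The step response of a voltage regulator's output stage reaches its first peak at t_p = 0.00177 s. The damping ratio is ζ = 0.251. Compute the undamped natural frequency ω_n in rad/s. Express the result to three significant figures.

ω_n ≈ 1830 rad/s

Peak time t_p = π/ω_d, so ω_d = π/t_p = π/0.00177 = 1770 rad/s.
ω_n = ω_d/√(1−ζ²) = 1770/√0.937 = 1830 rad/s.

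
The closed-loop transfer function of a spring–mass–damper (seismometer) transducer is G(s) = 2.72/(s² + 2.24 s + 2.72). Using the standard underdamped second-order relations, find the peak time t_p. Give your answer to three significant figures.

t_p ≈ 2.60 s

Comparing the denominator to s² + 2ζω_n s + ω_n²: ω_n = √2.72 = 1.65 rad/s, and 2ζω_n = 2.24 so ζ = 2.24/(2·1.65) = 0.679.
ω_d = ω_n√(1−ζ²) = 1.21 rad/s. Then t_p = π/ω_d = 2.60 s.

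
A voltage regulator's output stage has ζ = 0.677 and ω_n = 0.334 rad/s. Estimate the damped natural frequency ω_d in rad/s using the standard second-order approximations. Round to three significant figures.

ω_d ≈ 0.246 rad/s

ω_d = ω_n√(1−ζ²) = 0.334·√0.542 = 0.246 rad/s.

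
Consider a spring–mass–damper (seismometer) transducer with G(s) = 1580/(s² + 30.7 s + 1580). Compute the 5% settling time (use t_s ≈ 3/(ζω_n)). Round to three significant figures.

t_s ≈ 0.195 s

Matching coefficients with s² + 2ζω_n s + ω_n² gives ω_n² = 1580 ⇒ ω_n = 39.7 rad/s, and ζ = 30.7/(2ω_n) = 0.386.
t_s ≈ 3/(ζω_n) = 3/(0.386·39.7) = 0.195 s.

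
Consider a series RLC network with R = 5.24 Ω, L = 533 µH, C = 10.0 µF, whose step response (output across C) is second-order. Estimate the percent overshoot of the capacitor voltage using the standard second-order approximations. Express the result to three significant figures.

%OS ≈ 29.9%

For a series RLC circuit (capacitor voltage as output), ω_n = 1/√(LC) = 1/√(533 µH · 10.0 µF) = 13700 rad/s.
ζ = (R/2)·√(C/L) = (5.24/2)·√(10.0 µF/533 µH) = 0.359.
%OS = 100·exp(−πζ/√(1−ζ²)) = 29.9%.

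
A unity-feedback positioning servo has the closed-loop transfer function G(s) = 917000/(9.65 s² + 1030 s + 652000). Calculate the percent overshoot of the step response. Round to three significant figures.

%OS ≈ 51.7%

Dividing through by 9.65: denominator becomes s² + 106.7 s + 67560.
So ω_n = √67560 = 260 rad/s and ζ = 106.7/(2·260) = 0.205.
%OS = 100·exp(−πζ/√(1−ζ²)) = 51.7%.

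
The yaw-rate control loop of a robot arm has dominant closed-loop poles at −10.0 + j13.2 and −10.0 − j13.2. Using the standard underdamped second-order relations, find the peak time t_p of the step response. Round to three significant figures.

t_p ≈ 0.238 s

t_p = π/ω_d with ω_d = 13.2 (the imaginary part), so t_p = 0.238 s.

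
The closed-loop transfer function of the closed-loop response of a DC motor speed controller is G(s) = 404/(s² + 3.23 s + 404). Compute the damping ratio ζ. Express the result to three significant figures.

ζ ≈ 0.0803

ω_n = √404 = 20.1 rad/s; ζ = 3.23/(2·20.1) = 0.0803.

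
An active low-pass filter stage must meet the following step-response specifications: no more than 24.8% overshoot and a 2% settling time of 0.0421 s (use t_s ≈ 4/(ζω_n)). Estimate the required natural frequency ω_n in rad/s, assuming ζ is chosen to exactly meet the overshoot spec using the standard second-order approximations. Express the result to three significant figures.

Inverting the overshoot relation: ζ = |ln 0.248|/√(π² + ln²0.248) = 0.406.
Then ω_n = 4/(ζ t_s) = 4/(0.406 × 0.0421) = 234 rad/s.

ω_n ≈ 234 rad/s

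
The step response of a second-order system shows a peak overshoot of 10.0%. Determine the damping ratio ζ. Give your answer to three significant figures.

ζ = −ln(OS)/√(π² + (ln OS)²). With OS = 0.100, ln OS = −2.303 and ζ = 2.303/3.895 = 0.591.

ζ ≈ 0.591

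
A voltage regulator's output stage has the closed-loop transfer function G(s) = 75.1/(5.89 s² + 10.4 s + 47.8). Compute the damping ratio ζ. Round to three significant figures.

Dividing through by 5.89: denominator becomes s² + 1.766 s + 8.115.
So ω_n = √8.115 = 2.85 rad/s and ζ = 1.766/(2·2.85) = 0.310.

ζ ≈ 0.310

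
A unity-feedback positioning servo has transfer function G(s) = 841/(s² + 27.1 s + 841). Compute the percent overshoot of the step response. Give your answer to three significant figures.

Comparing the denominator to s² + 2ζω_n s + ω_n²: ω_n = √841 = 29.0 rad/s, and 2ζω_n = 27.1 so ζ = 27.1/(2·29.0) = 0.467.
%OS = 100 e^{−πζ/√(1−ζ²)} with ζ = 0.467 gives 19.0%.

%OS ≈ 19.0%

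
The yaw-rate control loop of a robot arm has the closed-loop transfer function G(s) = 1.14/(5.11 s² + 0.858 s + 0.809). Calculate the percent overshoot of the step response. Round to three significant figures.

Dividing through by 5.11: denominator becomes s² + 0.1679 s + 0.1583.
So ω_n = √0.1583 = 0.398 rad/s and ζ = 0.1679/(2·0.398) = 0.211.
%OS = 100 e^{−πζ/√(1−ζ²)} with ζ = 0.211 gives 50.8%.

%OS ≈ 50.8%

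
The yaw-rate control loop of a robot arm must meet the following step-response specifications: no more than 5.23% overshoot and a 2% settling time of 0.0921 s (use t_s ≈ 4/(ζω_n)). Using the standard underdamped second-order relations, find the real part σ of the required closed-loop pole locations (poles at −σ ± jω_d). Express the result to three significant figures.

The settling-time spec alone fixes σ = ζω_n = 4/t_s = 4/0.0921 = 43.4.
(Overshoot then fixes ζ = 0.685 and hence ω_d = σ·√(1−ζ²)/ζ = 46.2 rad/s.)

σ ≈ 43.4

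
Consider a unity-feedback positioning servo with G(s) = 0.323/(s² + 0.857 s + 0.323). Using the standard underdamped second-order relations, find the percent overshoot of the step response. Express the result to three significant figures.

Matching coefficients with s² + 2ζω_n s + ω_n² gives ω_n² = 0.323 ⇒ ω_n = 0.568 rad/s, and ζ = 0.857/(2ω_n) = 0.754.
%OS = 100 e^{−πζ/√(1−ζ²)} with ζ = 0.754 gives 2.72%.

%OS ≈ 2.72%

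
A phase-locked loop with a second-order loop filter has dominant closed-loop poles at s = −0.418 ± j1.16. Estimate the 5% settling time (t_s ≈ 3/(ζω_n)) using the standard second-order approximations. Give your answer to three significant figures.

For poles at −σ ± jω_d, ζω_n = σ = 0.418, so t_s ≈ 3/σ = 7.18 s.

t_s ≈ 7.18 s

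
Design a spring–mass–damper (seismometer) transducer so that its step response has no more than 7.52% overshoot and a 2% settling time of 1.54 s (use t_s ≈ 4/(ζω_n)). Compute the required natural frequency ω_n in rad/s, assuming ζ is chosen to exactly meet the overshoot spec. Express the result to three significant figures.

ω_n ≈ 4.09 rad/s

From %OS = 100·exp(−πζ/√(1−ζ²)), invert to get ζ = −ln(OS)/√(π² + ln²(OS)) with OS = 0.0752.
−ln 0.0752 = 2.588, so ζ = 2.588/√(π² + 6.696) = 0.636.
From t_s ≈ 4/(ζω_n): ω_n = 4/(ζ·t_s) = 4/(0.636·1.54) = 4.09 rad/s.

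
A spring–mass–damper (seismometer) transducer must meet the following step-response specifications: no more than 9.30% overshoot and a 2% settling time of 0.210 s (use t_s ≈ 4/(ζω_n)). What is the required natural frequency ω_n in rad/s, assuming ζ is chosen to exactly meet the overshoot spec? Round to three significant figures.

ω_n ≈ 31.6 rad/s

From %OS = 100·exp(−πζ/√(1−ζ²)), invert to get ζ = −ln(OS)/√(π² + ln²(OS)) with OS = 0.0930.
−ln 0.0930 = 2.375, so ζ = 2.375/√(π² + 5.641) = 0.603.
From t_s ≈ 4/(ζω_n): ω_n = 4/(ζ·t_s) = 4/(0.603·0.210) = 31.6 rad/s.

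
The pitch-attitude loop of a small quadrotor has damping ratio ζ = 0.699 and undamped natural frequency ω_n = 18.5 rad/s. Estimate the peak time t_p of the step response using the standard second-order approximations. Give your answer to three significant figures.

The damped frequency is ω_d = ω_n√(1−ζ²) = 18.5·√(1−0.489) = 13.2 rad/s.
Peak time t_p = π/ω_d = π/13.2 = 0.237 s.

t_p ≈ 0.237 s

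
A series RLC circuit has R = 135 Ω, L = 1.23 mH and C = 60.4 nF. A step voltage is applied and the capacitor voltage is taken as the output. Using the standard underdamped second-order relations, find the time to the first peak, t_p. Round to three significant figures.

t_p ≈ 0.0000307 s

For a series RLC circuit (capacitor voltage as output), ω_n = 1/√(LC) = 1/√(1.23 mH · 60.4 nF) = 116000 rad/s.
ζ = (R/2)·√(C/L) = (135/2)·√(60.4 nF/1.23 mH) = 0.473.
ω_d = 116000·√(1 − 0.473²) = 102000 rad/s. t_p = π/ω_d = 0.0000307 s.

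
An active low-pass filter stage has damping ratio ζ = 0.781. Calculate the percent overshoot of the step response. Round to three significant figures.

For an underdamped second-order system, %OS = 100·exp(−πζ/√(1−ζ²)).
πζ/√(1−ζ²) = π·0.781/√(1−0.610) = 3.929, so %OS = 100·e^(−3.929) = 1.97%.

%OS ≈ 1.97%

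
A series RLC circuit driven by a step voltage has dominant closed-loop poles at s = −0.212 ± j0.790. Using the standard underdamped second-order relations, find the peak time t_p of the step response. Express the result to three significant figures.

t_p ≈ 3.98 s

t_p = π/ω_d with ω_d = 0.790 (the imaginary part), so t_p = 3.98 s.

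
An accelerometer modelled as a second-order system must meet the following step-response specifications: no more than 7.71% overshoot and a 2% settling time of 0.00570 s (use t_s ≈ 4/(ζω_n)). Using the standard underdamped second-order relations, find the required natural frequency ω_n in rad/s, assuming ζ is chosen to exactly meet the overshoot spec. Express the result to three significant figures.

ζ = −ln(OS)/√(π² + (ln OS)²). With OS = 0.0771, ln OS = −2.563 and ζ = 2.563/4.054 = 0.632.
Then ω_n = 4/(ζ t_s) = 4/(0.632 × 0.00570) = 1110 rad/s.

ω_n ≈ 1110 rad/s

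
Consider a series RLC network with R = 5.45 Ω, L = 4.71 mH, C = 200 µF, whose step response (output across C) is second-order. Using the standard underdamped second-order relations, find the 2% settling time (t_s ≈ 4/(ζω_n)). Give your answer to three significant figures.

t_s ≈ 0.00691 s

For a series RLC circuit (capacitor voltage as output), ω_n = 1/√(LC) = 1/√(4.71 mH · 200 µF) = 1030 rad/s.
ζ = (R/2)·√(C/L) = (5.45/2)·√(200 µF/4.71 mH) = 0.562.
t_s ≈ 4/(ζω_n) = 0.00691 s.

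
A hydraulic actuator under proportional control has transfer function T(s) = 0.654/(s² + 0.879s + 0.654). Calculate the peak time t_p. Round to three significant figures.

Matching coefficients with s² + 2ζω_n s + ω_n² gives ω_n² = 0.654 ⇒ ω_n = 0.809 rad/s, and ζ = 0.879/(2ω_n) = 0.543.
The damped frequency ω_d = ω_n√(1−ζ²) = 0.679 rad/s. Then t_p = π/ω_d = 4.63 s.

t_p ≈ 4.63 s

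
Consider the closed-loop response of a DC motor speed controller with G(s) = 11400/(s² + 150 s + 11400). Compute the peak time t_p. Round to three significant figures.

ω_n = √11400 = 107 rad/s; ζ = 150/(2·107) = 0.702.
ω_d = 107·√(1 − 0.702²) = 76.0 rad/s. Then t_p = π/ω_d = 0.0413 s.

t_p ≈ 0.0413 s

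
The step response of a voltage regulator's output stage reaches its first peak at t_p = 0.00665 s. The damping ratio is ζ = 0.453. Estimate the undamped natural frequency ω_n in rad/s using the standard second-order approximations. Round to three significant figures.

Peak time t_p = π/ω_d, so ω_d = π/t_p = π/0.00665 = 472 rad/s.
ω_n = ω_d/√(1−ζ²) = 472/√0.795 = 530 rad/s.

ω_n ≈ 530 rad/s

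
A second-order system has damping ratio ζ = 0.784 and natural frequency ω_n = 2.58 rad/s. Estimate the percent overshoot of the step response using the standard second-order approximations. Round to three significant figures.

For an underdamped second-order system, %OS = 100·exp(−πζ/√(1−ζ²)).
πζ/√(1−ζ²) = π·0.784/√(1−0.615) = 3.968, so %OS = 100·e^(−3.968) = 1.89%.

%OS ≈ 1.89%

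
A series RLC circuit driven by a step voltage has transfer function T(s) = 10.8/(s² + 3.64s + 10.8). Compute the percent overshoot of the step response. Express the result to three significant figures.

%OS ≈ 12.4%

Matching coefficients with s² + 2ζω_n s + ω_n² gives ω_n² = 10.8 ⇒ ω_n = 3.29 rad/s, and ζ = 3.64/(2ω_n) = 0.554.
%OS = 100 e^{−πζ/√(1−ζ²)} with ζ = 0.554 gives 12.4%.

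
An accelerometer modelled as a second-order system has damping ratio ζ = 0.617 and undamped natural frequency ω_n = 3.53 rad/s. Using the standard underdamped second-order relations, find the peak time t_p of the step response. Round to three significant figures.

The damped frequency is ω_d = ω_n√(1−ζ²) = 3.53·√(1−0.381) = 2.78 rad/s.
Peak time t_p = π/ω_d = π/2.78 = 1.13 s.

t_p ≈ 1.13 s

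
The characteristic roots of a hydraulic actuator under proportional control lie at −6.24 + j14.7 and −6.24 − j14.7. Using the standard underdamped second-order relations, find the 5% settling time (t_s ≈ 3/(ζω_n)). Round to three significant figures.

For poles at −σ ± jω_d, ζω_n = σ = 6.24, so t_s ≈ 3/σ = 0.481 s.

t_s ≈ 0.481 s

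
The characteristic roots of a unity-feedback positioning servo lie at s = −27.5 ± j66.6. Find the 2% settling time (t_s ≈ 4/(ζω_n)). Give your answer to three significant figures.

For poles at −σ ± jω_d, ζω_n = σ = 27.5, so t_s ≈ 4/σ = 0.145 s.

t_s ≈ 0.145 s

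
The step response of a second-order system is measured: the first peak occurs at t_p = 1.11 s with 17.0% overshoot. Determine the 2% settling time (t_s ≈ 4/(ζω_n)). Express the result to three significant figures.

ζ from %OS: ζ = |ln 0.170|/√(π²+ln²0.170) = 0.491.
From t_p = π/ω_d, ω_d = π/1.11 = 2.83 rad/s, so ω_n = ω_d/√(1−ζ²) = 3.25 rad/s.
t_s ≈ 4/(ζω_n) = 4/(0.491·3.25) = 2.51 s.

t_s ≈ 2.51 s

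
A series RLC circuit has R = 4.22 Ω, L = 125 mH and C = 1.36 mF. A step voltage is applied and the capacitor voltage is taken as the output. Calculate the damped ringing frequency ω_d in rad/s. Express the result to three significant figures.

ω_d ≈ 74.8 rad/s

For a series RLC circuit (capacitor voltage as output), ω_n = 1/√(LC) = 1/√(125 mH · 1.36 mF) = 76.7 rad/s.
ζ = (R/2)·√(C/L) = (4.22/2)·√(1.36 mF/125 mH) = 0.220.
The damped frequency ω_d = ω_n√(1−ζ²) = 74.8 rad/s.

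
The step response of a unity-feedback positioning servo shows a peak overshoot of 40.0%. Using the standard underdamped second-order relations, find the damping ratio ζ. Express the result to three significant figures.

ζ = −ln(OS)/√(π² + (ln OS)²). With OS = 0.400, ln OS = −0.9163 and ζ = 0.9163/3.272 = 0.280.

ζ ≈ 0.280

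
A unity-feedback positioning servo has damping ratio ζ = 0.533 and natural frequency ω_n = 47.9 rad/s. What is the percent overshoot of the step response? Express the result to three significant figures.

For an underdamped second-order system, %OS = 100·exp(−πζ/√(1−ζ²)).
πζ/√(1−ζ²) = π·0.533/√(1−0.284) = 1.979, so %OS = 100·e^(−1.979) = 13.8%.

%OS ≈ 13.8%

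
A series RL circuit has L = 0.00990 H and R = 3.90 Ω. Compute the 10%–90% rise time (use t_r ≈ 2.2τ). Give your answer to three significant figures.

τ = L/R = 0.00990/3.90 = 0.00254 s.
t_r ≈ 2.2τ = 0.00558 s.

t_r ≈ 0.00558 s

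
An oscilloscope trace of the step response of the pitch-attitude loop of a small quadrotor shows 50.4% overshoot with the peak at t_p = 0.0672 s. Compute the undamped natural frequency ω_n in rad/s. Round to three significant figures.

ω_n ≈ 47.8 rad/s

ζ from %OS: ζ = |ln 0.504|/√(π²+ln²0.504) = 0.213.
t_p = π/ω_d ⇒ ω_d = 46.7 rad/s; then ω_n = ω_d/√(1−ζ²) = 47.8 rad/s.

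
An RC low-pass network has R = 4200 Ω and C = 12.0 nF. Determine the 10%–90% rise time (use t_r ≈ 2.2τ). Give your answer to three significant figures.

τ = RC = 4200 × 12.0 nF = 0.0000504 s.
t_r ≈ 2.2τ = 0.000111 s.

t_r ≈ 0.000111 s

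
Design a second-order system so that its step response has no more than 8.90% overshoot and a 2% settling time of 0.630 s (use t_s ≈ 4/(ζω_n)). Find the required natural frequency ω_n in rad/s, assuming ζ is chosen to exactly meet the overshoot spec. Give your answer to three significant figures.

ω_n ≈ 10.4 rad/s

From %OS = 100·exp(−πζ/√(1−ζ²)), invert to get ζ = −ln(OS)/√(π² + ln²(OS)) with OS = 0.0890.
−ln 0.0890 = 2.419, so ζ = 2.419/√(π² + 5.852) = 0.610.
From t_s ≈ 4/(ζω_n): ω_n = 4/(ζ·t_s) = 4/(0.610·0.630) = 10.4 rad/s.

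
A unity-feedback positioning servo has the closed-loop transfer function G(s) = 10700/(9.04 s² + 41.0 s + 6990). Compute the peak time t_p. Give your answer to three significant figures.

Dividing through by 9.04: denominator becomes s² + 4.535 s + 773.2.
So ω_n = √773.2 = 27.8 rad/s and ζ = 4.535/(2·27.8) = 0.0816.
The damped frequency ω_d = ω_n√(1−ζ²) = 27.7 rad/s. t_p = π/ω_d = 0.113 s.

t_p ≈ 0.113 s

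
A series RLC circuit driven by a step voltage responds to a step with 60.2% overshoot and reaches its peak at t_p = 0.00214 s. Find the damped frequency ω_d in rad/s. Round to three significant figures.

ω_d ≈ 1470 rad/s

t_p = π/ω_d, so ω_d = π/0.00214 = 1470 rad/s.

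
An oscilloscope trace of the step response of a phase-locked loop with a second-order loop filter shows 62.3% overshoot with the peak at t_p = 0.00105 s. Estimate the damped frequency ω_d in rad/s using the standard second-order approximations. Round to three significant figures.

ω_d ≈ 2990 rad/s

t_p = π/ω_d, so ω_d = π/0.00105 = 2990 rad/s.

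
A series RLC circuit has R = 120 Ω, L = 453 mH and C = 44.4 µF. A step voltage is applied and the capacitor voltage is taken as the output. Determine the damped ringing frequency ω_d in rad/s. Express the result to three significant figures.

ω_d ≈ 179 rad/s

For a series RLC circuit (capacitor voltage as output), ω_n = 1/√(LC) = 1/√(453 mH · 44.4 µF) = 223 rad/s.
ζ = (R/2)·√(C/L) = (120/2)·√(44.4 µF/453 mH) = 0.594.
ω_d = ω_n√(1−ζ²) = 179 rad/s.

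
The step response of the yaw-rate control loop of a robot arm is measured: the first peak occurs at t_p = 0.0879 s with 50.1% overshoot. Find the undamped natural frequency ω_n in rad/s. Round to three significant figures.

ω_n ≈ 36.6 rad/s

ζ from %OS: ζ = |ln 0.501|/√(π²+ln²0.501) = 0.215.
From t_p = π/ω_d, ω_d = π/0.0879 = 35.7 rad/s, so ω_n = ω_d/√(1−ζ²) = 36.6 rad/s.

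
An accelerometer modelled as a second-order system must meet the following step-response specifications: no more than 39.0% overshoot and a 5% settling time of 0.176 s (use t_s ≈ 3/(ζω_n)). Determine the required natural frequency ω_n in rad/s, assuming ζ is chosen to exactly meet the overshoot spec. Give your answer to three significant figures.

ω_n ≈ 59.4 rad/s

From %OS = 100·exp(−πζ/√(1−ζ²)), invert to get ζ = −ln(OS)/√(π² + ln²(OS)) with OS = 0.390.
−ln 0.390 = 0.9416, so ζ = 0.9416/√(π² + 0.8866) = 0.287.
From t_s ≈ 3/(ζω_n): ω_n = 3/(ζ·t_s) = 3/(0.287·0.176) = 59.4 rad/s.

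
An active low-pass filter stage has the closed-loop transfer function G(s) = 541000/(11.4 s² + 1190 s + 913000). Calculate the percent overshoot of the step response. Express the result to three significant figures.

%OS ≈ 55.5%

Dividing through by 11.4: denominator becomes s² + 104.4 s + 80090.
So ω_n = √80090 = 283 rad/s and ζ = 104.4/(2·283) = 0.184.
Overshoot: exp(−π·0.184/√(1−0.184²)) = 0.555, i.e. 55.5%.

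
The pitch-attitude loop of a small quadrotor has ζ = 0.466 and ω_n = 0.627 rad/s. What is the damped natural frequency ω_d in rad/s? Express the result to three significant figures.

ω_d ≈ 0.555 rad/s

ω_d = ω_n√(1−ζ²) = 0.627·√0.783 = 0.555 rad/s.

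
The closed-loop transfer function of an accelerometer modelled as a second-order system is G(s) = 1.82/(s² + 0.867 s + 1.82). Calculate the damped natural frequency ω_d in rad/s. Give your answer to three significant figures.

ω_d ≈ 1.28 rad/s

Matching coefficients with s² + 2ζω_n s + ω_n² gives ω_n² = 1.82 ⇒ ω_n = 1.35 rad/s, and ζ = 0.867/(2ω_n) = 0.321.
The damped frequency ω_d = ω_n√(1−ζ²) = 1.28 rad/s.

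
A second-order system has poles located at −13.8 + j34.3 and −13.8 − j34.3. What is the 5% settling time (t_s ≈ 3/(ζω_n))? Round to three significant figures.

t_s ≈ 0.217 s

For poles at −σ ± jω_d, ζω_n = σ = 13.8, so t_s ≈ 3/σ = 0.217 s.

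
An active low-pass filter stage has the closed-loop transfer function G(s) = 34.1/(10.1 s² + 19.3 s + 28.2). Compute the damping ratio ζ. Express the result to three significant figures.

ζ ≈ 0.572

Dividing through by 10.1: denominator becomes s² + 1.911 s + 2.792.
So ω_n = √2.792 = 1.67 rad/s and ζ = 1.911/(2·1.67) = 0.572.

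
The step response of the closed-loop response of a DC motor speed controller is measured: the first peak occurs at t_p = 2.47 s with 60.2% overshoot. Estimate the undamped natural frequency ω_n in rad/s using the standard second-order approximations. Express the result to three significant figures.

The overshoot fixes ζ = −ln(OS)/√(π²+ln²(OS)) = 0.159.
From t_p = π/ω_d, ω_d = π/2.47 = 1.27 rad/s, so ω_n = ω_d/√(1−ζ²) = 1.29 rad/s.

ω_n ≈ 1.29 rad/s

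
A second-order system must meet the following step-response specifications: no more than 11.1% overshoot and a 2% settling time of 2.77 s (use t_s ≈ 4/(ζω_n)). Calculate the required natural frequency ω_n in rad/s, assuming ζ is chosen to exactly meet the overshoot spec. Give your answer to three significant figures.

Inverting the overshoot relation: ζ = |ln 0.111|/√(π² + ln²0.111) = 0.573.
From t_s ≈ 4/(ζω_n): ω_n = 4/(ζ·t_s) = 4/(0.573·2.77) = 2.52 rad/s.

ω_n ≈ 2.52 rad/s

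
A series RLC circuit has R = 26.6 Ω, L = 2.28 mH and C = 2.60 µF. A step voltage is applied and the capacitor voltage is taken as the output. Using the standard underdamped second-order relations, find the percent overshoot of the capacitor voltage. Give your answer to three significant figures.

%OS ≈ 20.6%

For a series RLC circuit (capacitor voltage as output), ω_n = 1/√(LC) = 1/√(2.28 mH · 2.60 µF) = 13000 rad/s.
ζ = (R/2)·√(C/L) = (26.6/2)·√(2.60 µF/2.28 mH) = 0.449.
%OS = 100·exp(−πζ/√(1−ζ²)) = 20.6%.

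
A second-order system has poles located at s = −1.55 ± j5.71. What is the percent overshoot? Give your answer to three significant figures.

The poles are at −σ ± jω_d with σ = 1.55 and ω_d = 5.71, so ω_n = √(σ²+ω_d²) = 5.92 rad/s and ζ = σ/ω_n = 0.262.
%OS = 100 e^{−πζ/√(1−ζ²)} with ζ = 0.262 gives 42.6%.

%OS ≈ 42.6%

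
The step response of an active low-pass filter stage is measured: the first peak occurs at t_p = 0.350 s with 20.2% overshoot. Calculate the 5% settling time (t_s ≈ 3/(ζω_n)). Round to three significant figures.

t_s ≈ 0.656 s

From the overshoot, ζ = −ln(OS)/√(π²+ln²(OS)) = 0.454.
t_p = π/ω_d ⇒ ω_d = 8.98 rad/s; then ω_n = ω_d/√(1−ζ²) = 10.1 rad/s.
t_s ≈ 3/(ζω_n) = 3/(0.454·10.1) = 0.656 s.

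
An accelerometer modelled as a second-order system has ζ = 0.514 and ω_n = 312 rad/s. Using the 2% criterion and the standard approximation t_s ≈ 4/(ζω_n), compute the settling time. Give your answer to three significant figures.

t_s ≈ 4/(ζω_n) = 4/(0.514 × 312) = 0.0249 s.

t_s ≈ 0.0249 s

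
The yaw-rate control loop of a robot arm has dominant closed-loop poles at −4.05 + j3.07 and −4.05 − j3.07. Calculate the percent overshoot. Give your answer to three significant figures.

The poles are at −σ ± jω_d with σ = 4.05 and ω_d = 3.07, so ω_n = √(σ²+ω_d²) = 5.08 rad/s and ζ = σ/ω_n = 0.797.
Overshoot: exp(−π·0.797/√(1−0.797²)) = 0.0159, i.e. 1.59%.

%OS ≈ 1.59%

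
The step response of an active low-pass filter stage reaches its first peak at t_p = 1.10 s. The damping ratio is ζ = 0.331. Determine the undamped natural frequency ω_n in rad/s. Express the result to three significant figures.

ω_n ≈ 3.03 rad/s

Peak time t_p = π/ω_d, so ω_d = π/t_p = π/1.10 = 2.86 rad/s.
ω_n = ω_d/√(1−ζ²) = 2.86/√0.890 = 3.03 rad/s.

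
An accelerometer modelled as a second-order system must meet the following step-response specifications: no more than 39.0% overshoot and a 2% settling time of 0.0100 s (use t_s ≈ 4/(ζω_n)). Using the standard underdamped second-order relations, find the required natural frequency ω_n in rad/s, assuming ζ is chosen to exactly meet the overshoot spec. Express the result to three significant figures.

From %OS = 100·exp(−πζ/√(1−ζ²)), invert to get ζ = −ln(OS)/√(π² + ln²(OS)) with OS = 0.390.
−ln 0.390 = 0.9416, so ζ = 0.9416/√(π² + 0.8866) = 0.287.
From t_s ≈ 4/(ζω_n): ω_n = 4/(ζ·t_s) = 4/(0.287·0.0100) = 1390 rad/s.

ω_n ≈ 1390 rad/s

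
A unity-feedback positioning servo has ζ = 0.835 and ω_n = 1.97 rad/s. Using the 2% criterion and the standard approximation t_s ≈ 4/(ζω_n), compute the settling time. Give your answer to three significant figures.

t_s ≈ 2.43 s

t_s ≈ 4/(ζω_n) = 4/(0.835 × 1.97) = 2.43 s.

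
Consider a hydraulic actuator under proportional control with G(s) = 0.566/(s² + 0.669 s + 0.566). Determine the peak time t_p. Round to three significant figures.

t_p ≈ 4.66 s

Comparing the denominator to s² + 2ζω_n s + ω_n²: ω_n = √0.566 = 0.752 rad/s, and 2ζω_n = 0.669 so ζ = 0.669/(2·0.752) = 0.445.
The damped frequency ω_d = ω_n√(1−ζ²) = 0.674 rad/s. Then t_p = π/ω_d = 4.66 s.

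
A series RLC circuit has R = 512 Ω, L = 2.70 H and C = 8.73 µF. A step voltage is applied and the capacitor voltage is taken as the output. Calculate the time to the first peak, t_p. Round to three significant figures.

For a series RLC circuit (capacitor voltage as output), ω_n = 1/√(LC) = 1/√(2.70 H · 8.73 µF) = 206 rad/s.
ζ = (R/2)·√(C/L) = (512/2)·√(8.73 µF/2.70 H) = 0.460.
The damped frequency ω_d = ω_n√(1−ζ²) = 183 rad/s. t_p = π/ω_d = 0.0172 s.

t_p ≈ 0.0172 s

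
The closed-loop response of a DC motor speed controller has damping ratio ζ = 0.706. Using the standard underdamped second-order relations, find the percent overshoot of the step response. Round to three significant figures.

%OS ≈ 4.36%

For an underdamped second-order system, %OS = 100·exp(−πζ/√(1−ζ²)).
πζ/√(1−ζ²) = π·0.706/√(1−0.498) = 3.132, so %OS = 100·e^(−3.132) = 4.36%.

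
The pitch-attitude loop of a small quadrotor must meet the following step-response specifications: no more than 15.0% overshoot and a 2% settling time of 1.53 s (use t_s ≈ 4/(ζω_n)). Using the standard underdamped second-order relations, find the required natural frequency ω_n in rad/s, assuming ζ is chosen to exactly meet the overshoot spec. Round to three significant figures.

ω_n ≈ 5.06 rad/s

From %OS = 100·exp(−πζ/√(1−ζ²)), invert to get ζ = −ln(OS)/√(π² + ln²(OS)) with OS = 0.150.
−ln 0.150 = 1.897, so ζ = 1.897/√(π² + 3.599) = 0.517.
Then ω_n = 4/(ζ t_s) = 4/(0.517 × 1.53) = 5.06 rad/s.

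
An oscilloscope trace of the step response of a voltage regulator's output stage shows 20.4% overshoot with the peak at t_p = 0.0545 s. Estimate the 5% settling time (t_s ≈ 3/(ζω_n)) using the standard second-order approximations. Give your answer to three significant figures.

ζ from %OS: ζ = |ln 0.204|/√(π²+ln²0.204) = 0.451.
From t_p = π/ω_d, ω_d = π/0.0545 = 57.6 rad/s, so ω_n = ω_d/√(1−ζ²) = 64.6 rad/s.
t_s ≈ 3/(ζω_n) = 3/(0.451·64.6) = 0.103 s.

t_s ≈ 0.103 s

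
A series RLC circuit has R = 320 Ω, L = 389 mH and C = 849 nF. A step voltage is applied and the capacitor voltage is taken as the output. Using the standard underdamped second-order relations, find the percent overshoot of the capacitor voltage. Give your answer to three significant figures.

For a series RLC circuit (capacitor voltage as output), ω_n = 1/√(LC) = 1/√(389 mH · 849 nF) = 1740 rad/s.
ζ = (R/2)·√(C/L) = (320/2)·√(849 nF/389 mH) = 0.236.
Overshoot: exp(−π·0.236/√(1−0.236²)) = 0.466, i.e. 46.6%.

%OS ≈ 46.6%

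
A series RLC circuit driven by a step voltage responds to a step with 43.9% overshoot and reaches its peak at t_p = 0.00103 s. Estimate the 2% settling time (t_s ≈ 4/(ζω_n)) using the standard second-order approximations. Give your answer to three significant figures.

The overshoot fixes ζ = −ln(OS)/√(π²+ln²(OS)) = 0.253.
t_p = π/ω_d ⇒ ω_d = 3050 rad/s; then ω_n = ω_d/√(1−ζ²) = 3150 rad/s.
t_s ≈ 4/(ζω_n) = 4/(0.253·3150) = 0.00500 s.

t_s ≈ 0.00500 s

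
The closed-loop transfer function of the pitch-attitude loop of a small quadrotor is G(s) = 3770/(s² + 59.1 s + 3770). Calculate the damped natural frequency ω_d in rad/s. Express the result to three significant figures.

ω_n = √3770 = 61.4 rad/s; ζ = 59.1/(2·61.4) = 0.481.
ω_d = ω_n√(1−ζ²) = 53.8 rad/s.

ω_d ≈ 53.8 rad/s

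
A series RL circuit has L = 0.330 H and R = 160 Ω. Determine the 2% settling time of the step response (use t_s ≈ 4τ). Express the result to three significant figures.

t_s ≈ 0.00825 s

τ = L/R = 0.330/160 = 0.00206 s.
t_s ≈ 4τ = 0.00825 s.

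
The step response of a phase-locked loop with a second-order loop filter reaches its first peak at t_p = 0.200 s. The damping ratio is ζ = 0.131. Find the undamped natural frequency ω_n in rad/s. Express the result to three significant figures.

Peak time t_p = π/ω_d, so ω_d = π/t_p = π/0.200 = 15.7 rad/s.
ω_n = ω_d/√(1−ζ²) = 15.7/√0.983 = 15.8 rad/s.

ω_n ≈ 15.8 rad/s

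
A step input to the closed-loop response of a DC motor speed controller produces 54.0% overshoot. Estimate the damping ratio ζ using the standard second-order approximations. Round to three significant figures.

ζ ≈ 0.192

From %OS = 100·exp(−πζ/√(1−ζ²)), invert to get ζ = −ln(OS)/√(π² + ln²(OS)) with OS = 0.540.
−ln 0.540 = 0.6162, so ζ = 0.6162/√(π² + 0.3797) = 0.192.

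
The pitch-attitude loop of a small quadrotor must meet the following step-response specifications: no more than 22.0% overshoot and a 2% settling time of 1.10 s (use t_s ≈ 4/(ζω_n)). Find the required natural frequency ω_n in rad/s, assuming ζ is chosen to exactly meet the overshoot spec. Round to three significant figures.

Inverting the overshoot relation: ζ = |ln 0.220|/√(π² + ln²0.220) = 0.434.
From t_s ≈ 4/(ζω_n): ω_n = 4/(ζ·t_s) = 4/(0.434·1.10) = 8.38 rad/s.

ω_n ≈ 8.38 rad/s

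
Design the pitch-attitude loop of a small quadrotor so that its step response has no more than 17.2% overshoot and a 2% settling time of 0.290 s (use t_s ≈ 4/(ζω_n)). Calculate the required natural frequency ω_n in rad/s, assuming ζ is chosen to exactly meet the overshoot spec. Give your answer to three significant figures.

ω_n ≈ 28.2 rad/s

From %OS = 100·exp(−πζ/√(1−ζ²)), invert to get ζ = −ln(OS)/√(π² + ln²(OS)) with OS = 0.172.
−ln 0.172 = 1.760, so ζ = 1.760/√(π² + 3.099) = 0.489.
Then ω_n = 4/(ζ t_s) = 4/(0.489 × 0.290) = 28.2 rad/s.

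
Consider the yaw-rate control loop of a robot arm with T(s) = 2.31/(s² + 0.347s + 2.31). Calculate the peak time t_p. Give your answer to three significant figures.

Comparing the denominator to s² + 2ζω_n s + ω_n²: ω_n = √2.31 = 1.52 rad/s, and 2ζω_n = 0.347 so ζ = 0.347/(2·1.52) = 0.114.
The damped frequency ω_d = ω_n√(1−ζ²) = 1.51 rad/s. Then t_p = π/ω_d = 2.08 s.

t_p ≈ 2.08 s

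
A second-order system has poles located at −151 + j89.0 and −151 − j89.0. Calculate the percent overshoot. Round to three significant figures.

%OS ≈ 0.484%

With σ = 151, ω_d = 89.0: ω_n = √(σ²+ω_d²) = 175 rad/s, ζ = σ/ω_n = 0.861.
%OS = 100·exp(−πζ/√(1−ζ²)) = 0.484%.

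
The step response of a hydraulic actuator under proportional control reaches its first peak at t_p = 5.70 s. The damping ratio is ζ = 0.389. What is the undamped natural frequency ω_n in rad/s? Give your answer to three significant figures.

Peak time t_p = π/ω_d, so ω_d = π/t_p = π/5.70 = 0.551 rad/s.
ω_n = ω_d/√(1−ζ²) = 0.551/√0.849 = 0.598 rad/s.

ω_n ≈ 0.598 rad/s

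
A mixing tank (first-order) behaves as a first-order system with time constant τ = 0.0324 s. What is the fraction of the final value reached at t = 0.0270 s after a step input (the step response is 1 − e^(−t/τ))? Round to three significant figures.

y/y_∞ ≈ 0.565

y(t)/y_∞ = 1 − e^(−t/τ) = 1 − e^(−0.0270/0.0324) = 1 − e^(−0.833) = 0.565.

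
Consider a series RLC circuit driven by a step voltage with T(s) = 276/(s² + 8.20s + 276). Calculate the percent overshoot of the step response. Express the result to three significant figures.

Comparing the denominator to s² + 2ζω_n s + ω_n²: ω_n = √276 = 16.6 rad/s, and 2ζω_n = 8.20 so ζ = 8.20/(2·16.6) = 0.247.
%OS = 100 e^{−πζ/√(1−ζ²)} with ζ = 0.247 gives 44.9%.

%OS ≈ 44.9%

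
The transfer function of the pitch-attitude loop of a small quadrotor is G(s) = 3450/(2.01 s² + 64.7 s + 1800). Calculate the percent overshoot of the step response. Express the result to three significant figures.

Dividing through by 2.01: denominator becomes s² + 32.19 s + 895.5.
So ω_n = √895.5 = 29.9 rad/s and ζ = 32.19/(2·29.9) = 0.538.
%OS = 100 e^{−πζ/√(1−ζ²)} with ζ = 0.538 gives 13.5%.

%OS ≈ 13.5%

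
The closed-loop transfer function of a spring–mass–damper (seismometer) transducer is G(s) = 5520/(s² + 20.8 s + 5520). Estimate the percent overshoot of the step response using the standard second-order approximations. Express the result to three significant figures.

%OS ≈ 64.1%

Matching coefficients with s² + 2ζω_n s + ω_n² gives ω_n² = 5520 ⇒ ω_n = 74.3 rad/s, and ζ = 20.8/(2ω_n) = 0.140.
Overshoot: exp(−π·0.140/√(1−0.140²)) = 0.641, i.e. 64.1%.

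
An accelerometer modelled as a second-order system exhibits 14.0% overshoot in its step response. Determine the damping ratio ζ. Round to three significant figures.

ζ ≈ 0.531

From %OS = 100·exp(−πζ/√(1−ζ²)), invert to get ζ = −ln(OS)/√(π² + ln²(OS)) with OS = 0.140.
−ln 0.140 = 1.966, so ζ = 1.966/√(π² + 3.866) = 0.531.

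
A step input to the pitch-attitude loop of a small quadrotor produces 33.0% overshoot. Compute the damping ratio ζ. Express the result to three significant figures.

Inverting the overshoot relation: ζ = |ln 0.330|/√(π² + ln²0.330) = 0.333.

ζ ≈ 0.333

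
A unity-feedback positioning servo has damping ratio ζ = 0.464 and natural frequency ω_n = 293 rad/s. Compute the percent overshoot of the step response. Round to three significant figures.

%OS ≈ 19.3%

For an underdamped second-order system, %OS = 100·exp(−πζ/√(1−ζ²)).
πζ/√(1−ζ²) = π·0.464/√(1−0.215) = 1.646, so %OS = 100·e^(−1.646) = 19.3%.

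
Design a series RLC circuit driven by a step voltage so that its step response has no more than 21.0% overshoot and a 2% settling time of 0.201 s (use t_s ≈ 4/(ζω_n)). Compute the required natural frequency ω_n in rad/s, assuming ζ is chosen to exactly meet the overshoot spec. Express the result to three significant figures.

ω_n ≈ 44.7 rad/s

Inverting the overshoot relation: ζ = |ln 0.210|/√(π² + ln²0.210) = 0.445.
Then ω_n = 4/(ζ t_s) = 4/(0.445 × 0.201) = 44.7 rad/s.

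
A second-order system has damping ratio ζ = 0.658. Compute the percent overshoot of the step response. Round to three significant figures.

%OS ≈ 6.42%

For an underdamped second-order system, %OS = 100·exp(−πζ/√(1−ζ²)).
πζ/√(1−ζ²) = π·0.658/√(1−0.433) = 2.745, so %OS = 100·e^(−2.745) = 6.42%.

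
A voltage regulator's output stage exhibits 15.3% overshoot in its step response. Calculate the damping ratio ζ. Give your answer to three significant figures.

ζ = −ln(OS)/√(π² + (ln OS)²). With OS = 0.153, ln OS = −1.877 and ζ = 1.877/3.660 = 0.513.

ζ ≈ 0.513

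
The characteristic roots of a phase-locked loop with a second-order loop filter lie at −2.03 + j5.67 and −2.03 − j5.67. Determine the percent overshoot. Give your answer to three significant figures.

The poles are at −σ ± jω_d with σ = 2.03 and ω_d = 5.67, so ω_n = √(σ²+ω_d²) = 6.02 rad/s and ζ = σ/ω_n = 0.337.
Overshoot: exp(−π·0.337/√(1−0.337²)) = 0.325, i.e. 32.5%.

%OS ≈ 32.5%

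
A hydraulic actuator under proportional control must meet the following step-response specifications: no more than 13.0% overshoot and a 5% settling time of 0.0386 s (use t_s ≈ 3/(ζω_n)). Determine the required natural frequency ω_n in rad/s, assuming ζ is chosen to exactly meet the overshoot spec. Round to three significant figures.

ω_n ≈ 143 rad/s

From %OS = 100·exp(−πζ/√(1−ζ²)), invert to get ζ = −ln(OS)/√(π² + ln²(OS)) with OS = 0.130.
−ln 0.130 = 2.040, so ζ = 2.040/√(π² + 4.163) = 0.545.
Then ω_n = 3/(ζ t_s) = 3/(0.545 × 0.0386) = 143 rad/s.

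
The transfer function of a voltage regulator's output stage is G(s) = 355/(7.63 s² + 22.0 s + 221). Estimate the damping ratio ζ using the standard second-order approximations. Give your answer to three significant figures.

ζ ≈ 0.268

Dividing through by 7.63: denominator becomes s² + 2.883 s + 28.96.
So ω_n = √28.96 = 5.38 rad/s and ζ = 2.883/(2·5.38) = 0.268.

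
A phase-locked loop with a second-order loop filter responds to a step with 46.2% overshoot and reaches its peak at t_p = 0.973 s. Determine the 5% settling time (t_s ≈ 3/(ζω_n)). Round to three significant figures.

The overshoot fixes ζ = −ln(OS)/√(π²+ln²(OS)) = 0.239.
t_p = π/ω_d ⇒ ω_d = 3.23 rad/s; then ω_n = ω_d/√(1−ζ²) = 3.32 rad/s.
t_s ≈ 3/(ζω_n) = 3/(0.239·3.32) = 3.78 s.

t_s ≈ 3.78 s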